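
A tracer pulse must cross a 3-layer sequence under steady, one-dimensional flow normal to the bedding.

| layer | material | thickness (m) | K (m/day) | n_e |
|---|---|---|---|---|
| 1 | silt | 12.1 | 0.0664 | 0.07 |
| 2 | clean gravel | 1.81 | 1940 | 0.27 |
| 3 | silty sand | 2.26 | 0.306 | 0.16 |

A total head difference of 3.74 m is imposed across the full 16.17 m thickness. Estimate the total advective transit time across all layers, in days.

86.1

With flow normal to the layers, continuity requires the same specific discharge q through every layer.
Σ(b_i/K_i) = 12.1/0.0664 + 1.81/1940 + 2.26/0.306 = 189.6 d.
q = Δh / Σ(b_i/K_i) = 3.74 / 189.6 = 0.01972 m/day.
In each layer the seepage velocity is v_i = q/n_i, so the layer transit time is t_i = b_i·n_i / q:
  layer 1 (silt): t_1 = 12.1 × 0.07 / 0.01972 = 42.94 d
  layer 2 (clean gravel): t_2 = 1.81 × 0.27 / 0.01972 = 24.78 d
  layer 3 (silty sand): t_3 = 2.26 × 0.16 / 0.01972 = 18.33 d
Total t = Σ t_i = 86.05 days.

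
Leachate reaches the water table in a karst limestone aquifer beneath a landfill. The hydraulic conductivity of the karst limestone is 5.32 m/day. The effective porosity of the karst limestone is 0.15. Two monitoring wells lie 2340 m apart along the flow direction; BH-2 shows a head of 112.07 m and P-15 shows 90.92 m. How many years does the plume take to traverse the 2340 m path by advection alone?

Hydraulic gradient i = (112.07 − 90.92) / 2340 = 21.15 / 2340 = 0.009038.
Darcy flux q = K · i = 5.320 × 0.009038 = 0.04808 m/day.
Seepage velocity v = q / n_e = 0.04808 / 0.15 = 0.3206 m/day.
Travel time t = L / v = 2340 / 0.3206 = 7300 days = 19.99 years.

20.0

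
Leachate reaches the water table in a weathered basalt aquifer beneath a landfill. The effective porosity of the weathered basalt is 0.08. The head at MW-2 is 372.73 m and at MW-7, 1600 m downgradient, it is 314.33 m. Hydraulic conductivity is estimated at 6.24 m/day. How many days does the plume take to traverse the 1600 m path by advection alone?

562

Hydraulic gradient i = (372.73 − 314.33) / 1600 = 58.4 / 1600 = 0.03650.
Darcy flux q = K · i = 6.240 × 0.03650 = 0.2278 m/day.
Seepage velocity v = q / n_e = 0.2278 / 0.08 = 2.847 m/day.
Travel time t = L / v = 1600 / 2.847 = 562.0 days.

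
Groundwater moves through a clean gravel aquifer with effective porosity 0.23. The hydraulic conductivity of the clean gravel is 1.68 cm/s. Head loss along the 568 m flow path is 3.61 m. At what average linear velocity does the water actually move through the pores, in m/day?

40.1

Convert K: 1.68 cm/s × 864 = 1452 m/day.
Hydraulic gradient i = Δh / L = 3.61 / 568 = 0.006356.
Darcy flux q = K · i = 1452 × 0.006356 = 9.225 m/day.
Seepage velocity v = q / n_e = 9.225 / 0.23 = 40.11 m/day.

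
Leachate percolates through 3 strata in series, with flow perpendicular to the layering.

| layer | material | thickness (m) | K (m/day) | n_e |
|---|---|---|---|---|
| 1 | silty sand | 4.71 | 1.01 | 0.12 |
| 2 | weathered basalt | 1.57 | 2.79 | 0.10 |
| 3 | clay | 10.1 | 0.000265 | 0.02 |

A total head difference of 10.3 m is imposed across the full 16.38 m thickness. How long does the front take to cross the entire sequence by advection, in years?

With flow normal to the layers, continuity requires the same specific discharge q through every layer.
Σ(b_i/K_i) = 4.71/1.01 + 1.57/2.79 + 10.1/0.000265 = 38118 d.
q = Δh / Σ(b_i/K_i) = 10.3 / 38118 = 0.0002702 m/day.
In each layer the seepage velocity is v_i = q/n_i, so the layer transit time is t_i = b_i·n_i / q:
  layer 1 (silty sand): t_1 = 4.71 × 0.12 / 0.0002702 = 2092 d
  layer 2 (weathered basalt): t_2 = 1.57 × 0.10 / 0.0002702 = 581.0 d
  layer 3 (clay): t_3 = 10.1 × 0.02 / 0.0002702 = 747.6 d
Total t = Σ t_i = 3420 days = 9.364 years.

9.36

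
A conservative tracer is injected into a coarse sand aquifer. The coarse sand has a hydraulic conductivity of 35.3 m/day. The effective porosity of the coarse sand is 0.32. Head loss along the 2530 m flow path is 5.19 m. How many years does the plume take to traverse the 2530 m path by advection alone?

Hydraulic gradient i = Δh / L = 5.19 / 2530 = 0.002051.
Darcy flux q = K · i = 35.30 × 0.002051 = 0.07241 m/day.
Seepage velocity v = q / n_e = 0.07241 / 0.32 = 0.2263 m/day.
Travel time t = L / v = 2530 / 0.2263 = 11180 days = 30.61 years.

30.6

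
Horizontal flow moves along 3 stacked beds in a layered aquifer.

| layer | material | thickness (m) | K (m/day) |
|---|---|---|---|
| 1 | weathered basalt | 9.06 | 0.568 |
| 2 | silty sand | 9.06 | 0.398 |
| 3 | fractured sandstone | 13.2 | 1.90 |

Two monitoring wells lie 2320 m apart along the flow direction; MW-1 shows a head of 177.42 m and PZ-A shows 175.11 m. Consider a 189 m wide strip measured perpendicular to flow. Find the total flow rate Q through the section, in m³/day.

Flow is parallel to layering, so each bed carries its own Darcy discharge and the transmissivities add.
Σ(K_i·b_i) = 0.568×9.06 + 0.398×9.06 + 1.90×13.2 = 33.83 m²/day.
Hydraulic gradient i = (177.42 − 175.11) / 2320 = 2.31 / 2320 = 0.0009957.
Q = Σ(K_i·b_i) · W · i = 33.83 × 189 × 0.0009957 = 6.367 m³/day.

6.37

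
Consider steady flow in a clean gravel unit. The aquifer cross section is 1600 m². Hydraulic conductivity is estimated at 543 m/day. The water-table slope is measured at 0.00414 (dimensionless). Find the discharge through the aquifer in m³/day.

3600

Hydraulic gradient i = 0.00414.
Darcy's law: Q = K · A · i = 543.0 × 1600 × 0.004140 = 3597 m³/day.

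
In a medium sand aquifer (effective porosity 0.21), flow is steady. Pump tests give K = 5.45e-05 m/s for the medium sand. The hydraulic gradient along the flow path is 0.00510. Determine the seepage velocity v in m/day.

Convert K: 5.45e-05 m/s × 86400 = 4.709 m/day.
Hydraulic gradient i = 0.00510.
Darcy flux q = K · i = 4.709 × 0.005100 = 0.02401 m/day.
Seepage velocity v = q / n_e = 0.02401 / 0.21 = 0.1144 m/day.

0.114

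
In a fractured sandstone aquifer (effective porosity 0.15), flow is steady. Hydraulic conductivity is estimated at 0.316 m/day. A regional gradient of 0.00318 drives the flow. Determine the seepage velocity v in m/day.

Hydraulic gradient i = 0.00318.
Darcy flux q = K · i = 0.3160 × 0.003180 = 0.001005 m/day.
Seepage velocity v = q / n_e = 0.001005 / 0.15 = 0.006699 m/day.

0.00670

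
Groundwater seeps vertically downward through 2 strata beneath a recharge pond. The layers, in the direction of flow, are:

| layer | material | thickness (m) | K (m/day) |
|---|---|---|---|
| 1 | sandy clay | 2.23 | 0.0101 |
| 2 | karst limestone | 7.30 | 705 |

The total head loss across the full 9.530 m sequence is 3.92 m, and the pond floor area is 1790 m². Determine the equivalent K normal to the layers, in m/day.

Flow is perpendicular to layering, so the layers act in series and the equivalent K is the thickness-weighted harmonic mean.
Total thickness L = 2.23 + 7.30 = 9.530 m.
Σ(b_i/K_i) = 2.23/0.0101 + 7.30/705 = 220.8 d.
K_eq = L / Σ(b_i/K_i) = 9.530 / 220.8 = 0.04316 m/day.

0.0432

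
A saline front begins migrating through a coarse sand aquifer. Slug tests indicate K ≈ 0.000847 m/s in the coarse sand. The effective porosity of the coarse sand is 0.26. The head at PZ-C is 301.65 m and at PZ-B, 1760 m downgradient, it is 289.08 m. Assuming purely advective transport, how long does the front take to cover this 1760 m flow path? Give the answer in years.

2.40

Convert K: 0.000847 m/s × 86400 = 73.18 m/day.
Hydraulic gradient i = (301.65 − 289.08) / 1760 = 12.57 / 1760 = 0.007142.
Darcy flux q = K · i = 73.18 × 0.007142 = 0.5227 m/day.
Seepage velocity v = q / n_e = 0.5227 / 0.26 = 2.010 m/day.
Travel time t = L / v = 1760 / 2.010 = 875.5 days = 2.397 years.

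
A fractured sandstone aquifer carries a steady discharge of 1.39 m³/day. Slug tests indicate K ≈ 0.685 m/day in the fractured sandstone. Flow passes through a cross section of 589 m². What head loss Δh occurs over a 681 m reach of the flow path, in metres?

From Q = K·A·i, i = Q / (K·A) = 1.39 / (0.6850 × 589.0) = 0.003445.
Head loss Δh = i · L = 0.003445 × 681 = 2.346 m.

2.35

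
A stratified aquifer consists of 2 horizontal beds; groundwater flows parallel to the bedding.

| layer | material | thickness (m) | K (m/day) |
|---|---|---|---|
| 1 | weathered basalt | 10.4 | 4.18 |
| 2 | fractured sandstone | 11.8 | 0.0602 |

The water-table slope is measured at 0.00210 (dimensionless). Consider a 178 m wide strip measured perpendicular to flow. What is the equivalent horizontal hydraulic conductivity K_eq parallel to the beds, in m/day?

1.99

Flow is parallel to layering, so each bed carries its own Darcy discharge and the transmissivities add.
Σ(K_i·b_i) = 4.18×10.4 + 0.0602×11.8 = 44.18 m²/day.
Total thickness b = 22.20 m, so K_eq = Σ(K_i·b_i)/b = 1.990 m/day.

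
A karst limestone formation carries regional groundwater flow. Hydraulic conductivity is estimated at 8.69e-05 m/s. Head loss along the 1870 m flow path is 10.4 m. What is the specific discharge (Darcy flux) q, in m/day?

Convert K: 8.69e-05 m/s × 86400 = 7.508 m/day.
Hydraulic gradient i = Δh / L = 10.4 / 1870 = 0.005561.
Specific discharge q = K · i = 7.508 × 0.005561 = 0.04176 m/day.

0.0418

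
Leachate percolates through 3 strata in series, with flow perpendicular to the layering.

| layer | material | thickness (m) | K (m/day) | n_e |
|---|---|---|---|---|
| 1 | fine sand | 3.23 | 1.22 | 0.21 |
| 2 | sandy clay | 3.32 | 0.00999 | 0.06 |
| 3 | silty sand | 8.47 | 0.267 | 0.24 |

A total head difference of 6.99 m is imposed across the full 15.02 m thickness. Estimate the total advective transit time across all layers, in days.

153

With flow normal to the layers, continuity requires the same specific discharge q through every layer.
Σ(b_i/K_i) = 3.23/1.22 + 3.32/0.00999 + 8.47/0.267 = 366.7 d.
q = Δh / Σ(b_i/K_i) = 6.99 / 366.7 = 0.01906 m/day.
In each layer the seepage velocity is v_i = q/n_i, so the layer transit time is t_i = b_i·n_i / q:
  layer 1 (fine sand): t_1 = 3.23 × 0.21 / 0.01906 = 35.58 d
  layer 2 (sandy clay): t_2 = 3.32 × 0.06 / 0.01906 = 10.45 d
  layer 3 (silty sand): t_3 = 8.47 × 0.24 / 0.01906 = 106.6 d
Total t = Σ t_i = 152.7 days.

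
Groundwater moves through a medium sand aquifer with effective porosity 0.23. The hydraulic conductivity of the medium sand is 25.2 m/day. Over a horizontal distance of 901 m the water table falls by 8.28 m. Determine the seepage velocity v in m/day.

Hydraulic gradient i = Δh / L = 8.28 / 901 = 0.009190.
Darcy flux q = K · i = 25.20 × 0.009190 = 0.2316 m/day.
Seepage velocity v = q / n_e = 0.2316 / 0.23 = 1.007 m/day.

1.01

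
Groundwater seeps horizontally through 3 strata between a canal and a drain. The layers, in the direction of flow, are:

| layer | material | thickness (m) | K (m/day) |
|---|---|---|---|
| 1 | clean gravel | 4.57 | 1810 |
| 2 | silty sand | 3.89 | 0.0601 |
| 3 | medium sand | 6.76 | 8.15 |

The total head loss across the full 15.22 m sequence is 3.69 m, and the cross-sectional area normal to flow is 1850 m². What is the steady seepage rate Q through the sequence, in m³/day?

104

Flow is perpendicular to layering, so the layers act in series and the equivalent K is the thickness-weighted harmonic mean.
Total thickness L = 4.57 + 3.89 + 6.76 = 15.22 m.
Σ(b_i/K_i) = 4.57/1810 + 3.89/0.0601 + 6.76/8.15 = 65.56 d.
K_eq = L / Σ(b_i/K_i) = 15.22 / 65.56 = 0.2322 m/day.
Q = K_eq · A · (Δh/L) = 0.2322 × 1850 × (3.69/15.22) = 104.1 m³/day.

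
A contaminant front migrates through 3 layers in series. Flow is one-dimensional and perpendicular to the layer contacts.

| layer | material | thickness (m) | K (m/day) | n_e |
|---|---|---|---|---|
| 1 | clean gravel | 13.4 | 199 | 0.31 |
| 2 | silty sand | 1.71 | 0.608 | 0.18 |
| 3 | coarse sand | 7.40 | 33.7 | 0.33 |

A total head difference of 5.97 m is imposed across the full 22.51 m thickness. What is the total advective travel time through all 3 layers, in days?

With flow normal to the layers, continuity requires the same specific discharge q through every layer.
Σ(b_i/K_i) = 13.4/199 + 1.71/0.608 + 7.40/33.7 = 3.099 d.
q = Δh / Σ(b_i/K_i) = 5.97 / 3.099 = 1.926 m/day.
In each layer the seepage velocity is v_i = q/n_i, so the layer transit time is t_i = b_i·n_i / q:
  layer 1 (clean gravel): t_1 = 13.4 × 0.31 / 1.926 = 2.157 d
  layer 2 (silty sand): t_2 = 1.71 × 0.18 / 1.926 = 0.1598 d
  layer 3 (coarse sand): t_3 = 7.40 × 0.33 / 1.926 = 1.268 d
Total t = Σ t_i = 3.584 days.

3.58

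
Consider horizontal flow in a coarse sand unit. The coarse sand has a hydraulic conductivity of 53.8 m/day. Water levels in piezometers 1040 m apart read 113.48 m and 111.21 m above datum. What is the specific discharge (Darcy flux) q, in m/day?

Hydraulic gradient i = (113.48 − 111.21) / 1040 = 2.27 / 1040 = 0.002183.
Specific discharge q = K · i = 53.80 × 0.002183 = 0.1174 m/day.

0.117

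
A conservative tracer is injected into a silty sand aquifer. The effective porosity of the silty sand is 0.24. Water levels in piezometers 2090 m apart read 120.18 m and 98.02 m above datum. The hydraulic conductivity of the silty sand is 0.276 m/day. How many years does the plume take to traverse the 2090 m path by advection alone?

Hydraulic gradient i = (120.18 − 98.02) / 2090 = 22.16 / 2090 = 0.01060.
Darcy flux q = K · i = 0.2760 × 0.01060 = 0.002926 m/day.
Seepage velocity v = q / n_e = 0.002926 / 0.24 = 0.01219 m/day.
Travel time t = L / v = 2090 / 0.01219 = 1.714e+05 days = 469.3 years.

469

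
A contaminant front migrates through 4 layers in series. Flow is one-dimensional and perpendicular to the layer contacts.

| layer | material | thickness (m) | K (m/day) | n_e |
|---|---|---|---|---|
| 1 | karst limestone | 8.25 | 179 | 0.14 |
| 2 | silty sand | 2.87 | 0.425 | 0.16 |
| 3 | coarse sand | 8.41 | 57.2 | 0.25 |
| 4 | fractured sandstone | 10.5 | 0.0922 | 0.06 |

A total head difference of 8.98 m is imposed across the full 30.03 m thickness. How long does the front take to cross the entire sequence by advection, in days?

With flow normal to the layers, continuity requires the same specific discharge q through every layer.
Σ(b_i/K_i) = 8.25/179 + 2.87/0.425 + 8.41/57.2 + 10.5/0.0922 = 120.8 d.
q = Δh / Σ(b_i/K_i) = 8.98 / 120.8 = 0.07432 m/day.
In each layer the seepage velocity is v_i = q/n_i, so the layer transit time is t_i = b_i·n_i / q:
  layer 1 (karst limestone): t_1 = 8.25 × 0.14 / 0.07432 = 15.54 d
  layer 2 (silty sand): t_2 = 2.87 × 0.16 / 0.07432 = 6.179 d
  layer 3 (coarse sand): t_3 = 8.41 × 0.25 / 0.07432 = 28.29 d
  layer 4 (fractured sandstone): t_4 = 10.5 × 0.06 / 0.07432 = 8.477 d
Total t = Σ t_i = 58.49 days.

58.5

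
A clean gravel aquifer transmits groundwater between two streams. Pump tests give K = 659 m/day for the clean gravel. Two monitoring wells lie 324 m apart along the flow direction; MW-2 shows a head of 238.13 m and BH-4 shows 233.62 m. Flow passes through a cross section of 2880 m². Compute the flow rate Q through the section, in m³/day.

26400

Hydraulic gradient i = (238.13 − 233.62) / 324 = 4.51 / 324 = 0.01392.
Darcy's law: Q = K · A · i = 659.0 × 2880 × 0.01392 = 26419 m³/day.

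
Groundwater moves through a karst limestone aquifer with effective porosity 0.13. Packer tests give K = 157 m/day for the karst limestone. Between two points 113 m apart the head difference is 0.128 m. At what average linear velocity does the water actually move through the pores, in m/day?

Hydraulic gradient i = Δh / L = 0.128 / 113 = 0.001133.
Darcy flux q = K · i = 157.0 × 0.001133 = 0.1778 m/day.
Seepage velocity v = q / n_e = 0.1778 / 0.13 = 1.368 m/day.

1.37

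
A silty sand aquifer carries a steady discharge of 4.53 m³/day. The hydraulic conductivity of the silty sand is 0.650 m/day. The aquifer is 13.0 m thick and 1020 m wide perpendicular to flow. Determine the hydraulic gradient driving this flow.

Cross-sectional area A = 1020 × 13.0 = 13260 m².
From Q = K·A·i, i = Q / (K·A) = 4.53 / (0.6500 × 13260) = 0.0005256.

0.000526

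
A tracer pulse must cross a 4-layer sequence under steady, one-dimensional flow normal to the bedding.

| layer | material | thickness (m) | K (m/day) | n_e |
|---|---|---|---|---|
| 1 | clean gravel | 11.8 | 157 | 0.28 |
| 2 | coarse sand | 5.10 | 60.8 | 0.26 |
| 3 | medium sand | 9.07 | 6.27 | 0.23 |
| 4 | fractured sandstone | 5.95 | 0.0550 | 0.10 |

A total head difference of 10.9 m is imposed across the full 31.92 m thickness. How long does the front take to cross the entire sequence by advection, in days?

With flow normal to the layers, continuity requires the same specific discharge q through every layer.
Σ(b_i/K_i) = 11.8/157 + 5.10/60.8 + 9.07/6.27 + 5.95/0.0550 = 109.8 d.
q = Δh / Σ(b_i/K_i) = 10.9 / 109.8 = 0.09928 m/day.
In each layer the seepage velocity is v_i = q/n_i, so the layer transit time is t_i = b_i·n_i / q:
  layer 1 (clean gravel): t_1 = 11.8 × 0.28 / 0.09928 = 33.28 d
  layer 2 (coarse sand): t_2 = 5.10 × 0.26 / 0.09928 = 13.36 d
  layer 3 (medium sand): t_3 = 9.07 × 0.23 / 0.09928 = 21.01 d
  layer 4 (fractured sandstone): t_4 = 5.95 × 0.10 / 0.09928 = 5.993 d
Total t = Σ t_i = 73.64 days.

73.6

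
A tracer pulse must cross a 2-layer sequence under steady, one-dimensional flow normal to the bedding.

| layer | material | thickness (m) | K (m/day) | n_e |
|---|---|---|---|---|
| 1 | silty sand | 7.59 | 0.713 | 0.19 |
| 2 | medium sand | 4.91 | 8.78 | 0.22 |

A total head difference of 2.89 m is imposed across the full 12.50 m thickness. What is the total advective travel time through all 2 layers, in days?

9.78

With flow normal to the layers, continuity requires the same specific discharge q through every layer.
Σ(b_i/K_i) = 7.59/0.713 + 4.91/8.78 = 11.20 d.
q = Δh / Σ(b_i/K_i) = 2.89 / 11.20 = 0.2579 m/day.
In each layer the seepage velocity is v_i = q/n_i, so the layer transit time is t_i = b_i·n_i / q:
  layer 1 (silty sand): t_1 = 7.59 × 0.19 / 0.2579 = 5.591 d
  layer 2 (medium sand): t_2 = 4.91 × 0.22 / 0.2579 = 4.188 d
Total t = Σ t_i = 9.779 days.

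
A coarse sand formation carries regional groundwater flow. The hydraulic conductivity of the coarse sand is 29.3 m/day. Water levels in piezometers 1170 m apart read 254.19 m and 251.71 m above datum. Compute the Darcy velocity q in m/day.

Hydraulic gradient i = (254.19 − 251.71) / 1170 = 2.48 / 1170 = 0.002120.
Specific discharge q = K · i = 29.30 × 0.002120 = 0.06211 m/day.

0.0621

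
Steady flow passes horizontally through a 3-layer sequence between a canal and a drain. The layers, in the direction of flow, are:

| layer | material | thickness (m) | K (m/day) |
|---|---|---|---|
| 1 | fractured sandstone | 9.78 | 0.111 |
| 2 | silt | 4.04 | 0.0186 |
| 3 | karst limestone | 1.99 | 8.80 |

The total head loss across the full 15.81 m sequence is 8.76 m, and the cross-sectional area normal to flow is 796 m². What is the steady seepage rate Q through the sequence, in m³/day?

22.8

Flow is perpendicular to layering, so the layers act in series and the equivalent K is the thickness-weighted harmonic mean.
Total thickness L = 9.78 + 4.04 + 1.99 = 15.81 m.
Σ(b_i/K_i) = 9.78/0.111 + 4.04/0.0186 + 1.99/8.80 = 305.5 d.
K_eq = L / Σ(b_i/K_i) = 15.81 / 305.5 = 0.05174 m/day.
Q = K_eq · A · (Δh/L) = 0.05174 × 796 × (8.76/15.81) = 22.82 m³/day.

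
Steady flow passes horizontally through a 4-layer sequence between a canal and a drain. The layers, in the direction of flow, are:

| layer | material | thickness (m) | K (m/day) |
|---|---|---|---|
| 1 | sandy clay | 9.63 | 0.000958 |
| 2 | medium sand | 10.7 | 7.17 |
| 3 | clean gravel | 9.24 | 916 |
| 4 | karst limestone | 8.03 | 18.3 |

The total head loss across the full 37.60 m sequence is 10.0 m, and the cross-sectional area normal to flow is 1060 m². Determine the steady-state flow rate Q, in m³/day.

Flow is perpendicular to layering, so the layers act in series and the equivalent K is the thickness-weighted harmonic mean.
Total thickness L = 9.63 + 10.7 + 9.24 + 8.03 = 37.60 m.
Σ(b_i/K_i) = 9.63/0.000958 + 10.7/7.17 + 9.24/916 + 8.03/18.3 = 10054 d.
K_eq = L / Σ(b_i/K_i) = 37.60 / 10054 = 0.003740 m/day.
Q = K_eq · A · (Δh/L) = 0.003740 × 1060 × (10.0/37.60) = 1.054 m³/day.

1.05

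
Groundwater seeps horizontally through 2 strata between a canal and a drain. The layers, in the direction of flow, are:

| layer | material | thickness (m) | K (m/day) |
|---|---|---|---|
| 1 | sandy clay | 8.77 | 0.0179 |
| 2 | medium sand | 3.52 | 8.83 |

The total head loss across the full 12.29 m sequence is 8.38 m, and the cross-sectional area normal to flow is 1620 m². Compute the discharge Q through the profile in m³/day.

Flow is perpendicular to layering, so the layers act in series and the equivalent K is the thickness-weighted harmonic mean.
Total thickness L = 8.77 + 3.52 = 12.29 m.
Σ(b_i/K_i) = 8.77/0.0179 + 3.52/8.83 = 490.3 d.
K_eq = L / Σ(b_i/K_i) = 12.29 / 490.3 = 0.02506 m/day.
Q = K_eq · A · (Δh/L) = 0.02506 × 1620 × (8.38/12.29) = 27.69 m³/day.

27.7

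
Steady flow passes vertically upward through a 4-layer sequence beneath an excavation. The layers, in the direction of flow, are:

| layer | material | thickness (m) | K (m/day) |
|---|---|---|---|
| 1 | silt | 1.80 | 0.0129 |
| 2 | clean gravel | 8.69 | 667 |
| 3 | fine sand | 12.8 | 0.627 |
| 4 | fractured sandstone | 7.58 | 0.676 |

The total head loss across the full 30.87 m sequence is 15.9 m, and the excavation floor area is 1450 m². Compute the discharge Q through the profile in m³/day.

135

Flow is perpendicular to layering, so the layers act in series and the equivalent K is the thickness-weighted harmonic mean.
Total thickness L = 1.80 + 8.69 + 12.8 + 7.58 = 30.87 m.
Σ(b_i/K_i) = 1.80/0.0129 + 8.69/667 + 12.8/0.627 + 7.58/0.676 = 171.2 d.
K_eq = L / Σ(b_i/K_i) = 30.87 / 171.2 = 0.1803 m/day.
Q = K_eq · A · (Δh/L) = 0.1803 × 1450 × (15.9/30.87) = 134.7 m³/day.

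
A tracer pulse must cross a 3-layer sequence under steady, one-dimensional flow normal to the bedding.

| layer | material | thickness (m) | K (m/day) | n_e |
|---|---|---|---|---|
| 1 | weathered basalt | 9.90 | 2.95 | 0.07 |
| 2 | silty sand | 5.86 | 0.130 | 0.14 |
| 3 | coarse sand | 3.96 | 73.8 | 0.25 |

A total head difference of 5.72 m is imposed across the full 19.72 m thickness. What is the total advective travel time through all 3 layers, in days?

21.2

With flow normal to the layers, continuity requires the same specific discharge q through every layer.
Σ(b_i/K_i) = 9.90/2.95 + 5.86/0.130 + 3.96/73.8 = 48.49 d.
q = Δh / Σ(b_i/K_i) = 5.72 / 48.49 = 0.1180 m/day.
In each layer the seepage velocity is v_i = q/n_i, so the layer transit time is t_i = b_i·n_i / q:
  layer 1 (weathered basalt): t_1 = 9.90 × 0.07 / 0.1180 = 5.874 d
  layer 2 (silty sand): t_2 = 5.86 × 0.14 / 0.1180 = 6.954 d
  layer 3 (coarse sand): t_3 = 3.96 × 0.25 / 0.1180 = 8.392 d
Total t = Σ t_i = 21.22 days.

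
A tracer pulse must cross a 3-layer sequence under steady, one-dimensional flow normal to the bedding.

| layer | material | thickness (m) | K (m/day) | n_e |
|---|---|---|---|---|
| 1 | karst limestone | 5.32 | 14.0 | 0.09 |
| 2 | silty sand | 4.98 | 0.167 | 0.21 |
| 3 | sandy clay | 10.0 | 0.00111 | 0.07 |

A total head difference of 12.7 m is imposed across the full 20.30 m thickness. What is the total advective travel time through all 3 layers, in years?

4.33

With flow normal to the layers, continuity requires the same specific discharge q through every layer.
Σ(b_i/K_i) = 5.32/14.0 + 4.98/0.167 + 10.0/0.00111 = 9039 d.
q = Δh / Σ(b_i/K_i) = 12.7 / 9039 = 0.001405 m/day.
In each layer the seepage velocity is v_i = q/n_i, so the layer transit time is t_i = b_i·n_i / q:
  layer 1 (karst limestone): t_1 = 5.32 × 0.09 / 0.001405 = 340.8 d
  layer 2 (silty sand): t_2 = 4.98 × 0.21 / 0.001405 = 744.3 d
  layer 3 (sandy clay): t_3 = 10.0 × 0.07 / 0.001405 = 498.2 d
Total t = Σ t_i = 1583 days = 4.335 years.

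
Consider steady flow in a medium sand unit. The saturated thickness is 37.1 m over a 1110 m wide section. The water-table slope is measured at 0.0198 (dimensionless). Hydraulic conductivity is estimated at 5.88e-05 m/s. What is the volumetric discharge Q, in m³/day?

Convert K: 5.88e-05 m/s × 86400 = 5.080 m/day.
Cross-sectional area A = 1110 × 37.1 = 41181 m².
Hydraulic gradient i = 0.0198.
Darcy's law: Q = K · A · i = 5.080 × 41181 × 0.01980 = 4142 m³/day.

4140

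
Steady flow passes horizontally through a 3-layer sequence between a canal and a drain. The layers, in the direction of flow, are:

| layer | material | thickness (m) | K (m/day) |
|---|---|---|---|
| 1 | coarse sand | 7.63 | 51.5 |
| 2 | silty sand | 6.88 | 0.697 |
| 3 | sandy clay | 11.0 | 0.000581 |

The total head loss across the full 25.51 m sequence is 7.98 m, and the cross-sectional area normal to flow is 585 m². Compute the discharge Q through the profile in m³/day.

Flow is perpendicular to layering, so the layers act in series and the equivalent K is the thickness-weighted harmonic mean.
Total thickness L = 7.63 + 6.88 + 11.0 = 25.51 m.
Σ(b_i/K_i) = 7.63/51.5 + 6.88/0.697 + 11.0/0.000581 = 18943 d.
K_eq = L / Σ(b_i/K_i) = 25.51 / 18943 = 0.001347 m/day.
Q = K_eq · A · (Δh/L) = 0.001347 × 585 × (7.98/25.51) = 0.2464 m³/day.

0.246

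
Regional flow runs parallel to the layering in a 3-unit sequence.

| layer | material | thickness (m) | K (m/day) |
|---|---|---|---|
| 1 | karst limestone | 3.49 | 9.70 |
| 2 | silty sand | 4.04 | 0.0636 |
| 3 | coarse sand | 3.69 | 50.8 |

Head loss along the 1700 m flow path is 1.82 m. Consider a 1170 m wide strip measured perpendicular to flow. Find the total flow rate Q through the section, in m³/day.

278

Flow is parallel to layering, so each bed carries its own Darcy discharge and the transmissivities add.
Σ(K_i·b_i) = 9.70×3.49 + 0.0636×4.04 + 50.8×3.69 = 221.6 m²/day.
Hydraulic gradient i = Δh / L = 1.82 / 1700 = 0.001071.
Q = Σ(K_i·b_i) · W · i = 221.6 × 1170 × 0.001071 = 277.5 m³/day.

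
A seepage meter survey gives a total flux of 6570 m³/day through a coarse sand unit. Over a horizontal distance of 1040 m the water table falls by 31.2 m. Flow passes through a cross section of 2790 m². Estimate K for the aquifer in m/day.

78.5

Hydraulic gradient i = Δh / L = 31.2 / 1040 = 0.03000.
From Q = K·A·i, K = Q / (A·i) = 6570 / (2790 × 0.03000) = 78.49 m/day.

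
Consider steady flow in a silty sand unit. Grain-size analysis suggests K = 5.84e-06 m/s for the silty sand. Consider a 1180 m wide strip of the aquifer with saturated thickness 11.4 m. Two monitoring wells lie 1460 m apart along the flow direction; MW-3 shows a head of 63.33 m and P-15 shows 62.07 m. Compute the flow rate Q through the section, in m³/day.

Convert K: 5.84e-06 m/s × 86400 = 0.5046 m/day.
Cross-sectional area A = 1180 × 11.4 = 13452 m².
Hydraulic gradient i = (63.33 − 62.07) / 1460 = 1.26 / 1460 = 0.0008630.
Darcy's law: Q = K · A · i = 0.5046 × 13452 × 0.0008630 = 5.858 m³/day.

5.86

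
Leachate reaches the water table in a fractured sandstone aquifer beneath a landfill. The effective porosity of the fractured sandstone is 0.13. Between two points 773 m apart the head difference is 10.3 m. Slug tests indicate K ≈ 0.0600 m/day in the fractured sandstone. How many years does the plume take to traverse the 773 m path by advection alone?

Hydraulic gradient i = Δh / L = 10.3 / 773 = 0.01332.
Darcy flux q = K · i = 0.06000 × 0.01332 = 0.0007995 m/day.
Seepage velocity v = q / n_e = 0.0007995 / 0.13 = 0.006150 m/day.
Travel time t = L / v = 773 / 0.006150 = 1.257e+05 days = 344.1 years.

344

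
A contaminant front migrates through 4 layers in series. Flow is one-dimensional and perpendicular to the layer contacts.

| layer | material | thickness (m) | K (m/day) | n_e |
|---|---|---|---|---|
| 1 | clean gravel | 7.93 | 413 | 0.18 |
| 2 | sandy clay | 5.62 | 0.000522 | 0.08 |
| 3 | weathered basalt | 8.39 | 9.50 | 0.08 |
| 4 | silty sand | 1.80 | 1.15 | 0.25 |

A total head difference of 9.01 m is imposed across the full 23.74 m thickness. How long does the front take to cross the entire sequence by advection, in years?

With flow normal to the layers, continuity requires the same specific discharge q through every layer.
Σ(b_i/K_i) = 7.93/413 + 5.62/0.000522 + 8.39/9.50 + 1.80/1.15 = 10769 d.
q = Δh / Σ(b_i/K_i) = 9.01 / 10769 = 0.0008367 m/day.
In each layer the seepage velocity is v_i = q/n_i, so the layer transit time is t_i = b_i·n_i / q:
  layer 1 (clean gravel): t_1 = 7.93 × 0.18 / 0.0008367 = 1706 d
  layer 2 (sandy clay): t_2 = 5.62 × 0.08 / 0.0008367 = 537.4 d
  layer 3 (weathered basalt): t_3 = 8.39 × 0.08 / 0.0008367 = 802.2 d
  layer 4 (silty sand): t_4 = 1.80 × 0.25 / 0.0008367 = 537.8 d
Total t = Σ t_i = 3583 days = 9.811 years.

9.81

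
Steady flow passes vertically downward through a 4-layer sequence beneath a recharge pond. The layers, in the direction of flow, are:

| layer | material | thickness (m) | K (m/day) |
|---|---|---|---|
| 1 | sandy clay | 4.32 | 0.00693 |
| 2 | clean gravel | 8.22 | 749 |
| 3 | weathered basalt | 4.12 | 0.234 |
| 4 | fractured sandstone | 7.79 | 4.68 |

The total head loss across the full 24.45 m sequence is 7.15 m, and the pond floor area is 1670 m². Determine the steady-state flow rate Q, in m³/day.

Flow is perpendicular to layering, so the layers act in series and the equivalent K is the thickness-weighted harmonic mean.
Total thickness L = 4.32 + 8.22 + 4.12 + 7.79 = 24.45 m.
Σ(b_i/K_i) = 4.32/0.00693 + 8.22/749 + 4.12/0.234 + 7.79/4.68 = 642.7 d.
K_eq = L / Σ(b_i/K_i) = 24.45 / 642.7 = 0.03805 m/day.
Q = K_eq · A · (Δh/L) = 0.03805 × 1670 × (7.15/24.45) = 18.58 m³/day.

18.6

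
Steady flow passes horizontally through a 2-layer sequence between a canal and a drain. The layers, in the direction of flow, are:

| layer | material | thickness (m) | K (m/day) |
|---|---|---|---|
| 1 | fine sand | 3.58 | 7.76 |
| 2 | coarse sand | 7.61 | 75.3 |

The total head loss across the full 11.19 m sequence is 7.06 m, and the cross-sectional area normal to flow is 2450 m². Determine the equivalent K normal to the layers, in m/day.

Flow is perpendicular to layering, so the layers act in series and the equivalent K is the thickness-weighted harmonic mean.
Total thickness L = 3.58 + 7.61 = 11.19 m.
Σ(b_i/K_i) = 3.58/7.76 + 7.61/75.3 = 0.5624 d.
K_eq = L / Σ(b_i/K_i) = 11.19 / 0.5624 = 19.90 m/day.

19.9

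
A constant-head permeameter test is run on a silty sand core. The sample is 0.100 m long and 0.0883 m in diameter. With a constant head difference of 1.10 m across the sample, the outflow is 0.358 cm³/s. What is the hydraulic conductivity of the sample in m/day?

Cross-sectional area A = π·(d/2)² = π × (0.0883/2)² = 0.006124 m².
Convert discharge: 0.358 cm³/s = 3.580e-07 m³/s.
Darcy's law rearranged: K = Q·L / (A·Δh) = 3.580e-07 × 0.100 / (0.006124 × 1.10) = 5.315e-06 m/s = 0.4592 m/day.

0.459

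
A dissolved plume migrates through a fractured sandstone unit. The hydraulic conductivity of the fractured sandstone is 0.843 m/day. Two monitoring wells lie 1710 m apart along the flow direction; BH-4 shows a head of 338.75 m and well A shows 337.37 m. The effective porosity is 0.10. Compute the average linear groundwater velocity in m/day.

Hydraulic gradient i = (338.75 − 337.37) / 1710 = 1.38 / 1710 = 0.0008070.
Darcy flux q = K · i = 0.8430 × 0.0008070 = 0.0006803 m/day.
Seepage velocity v = q / n_e = 0.0006803 / 0.10 = 0.006803 m/day.

0.00680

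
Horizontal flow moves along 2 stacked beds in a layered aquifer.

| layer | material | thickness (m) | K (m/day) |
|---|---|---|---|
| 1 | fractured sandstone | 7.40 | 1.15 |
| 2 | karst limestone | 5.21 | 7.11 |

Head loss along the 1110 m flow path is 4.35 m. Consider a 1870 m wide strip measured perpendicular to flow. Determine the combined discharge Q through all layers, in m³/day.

Flow is parallel to layering, so each bed carries its own Darcy discharge and the transmissivities add.
Σ(K_i·b_i) = 1.15×7.40 + 7.11×5.21 = 45.55 m²/day.
Hydraulic gradient i = Δh / L = 4.35 / 1110 = 0.003919.
Q = Σ(K_i·b_i) · W · i = 45.55 × 1870 × 0.003919 = 333.8 m³/day.

334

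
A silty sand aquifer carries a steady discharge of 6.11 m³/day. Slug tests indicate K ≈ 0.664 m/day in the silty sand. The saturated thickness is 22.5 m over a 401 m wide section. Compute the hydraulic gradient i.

Cross-sectional area A = 401 × 22.5 = 9022 m².
From Q = K·A·i, i = Q / (K·A) = 6.11 / (0.6640 × 9022) = 0.001020.

0.00102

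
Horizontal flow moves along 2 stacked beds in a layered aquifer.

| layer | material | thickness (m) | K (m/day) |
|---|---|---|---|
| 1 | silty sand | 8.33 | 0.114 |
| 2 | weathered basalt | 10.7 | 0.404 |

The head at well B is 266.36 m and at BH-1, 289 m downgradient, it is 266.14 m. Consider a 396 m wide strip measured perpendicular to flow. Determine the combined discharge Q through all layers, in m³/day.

1.59

Flow is parallel to layering, so each bed carries its own Darcy discharge and the transmissivities add.
Σ(K_i·b_i) = 0.114×8.33 + 0.404×10.7 = 5.272 m²/day.
Hydraulic gradient i = (266.36 − 266.14) / 289 = 0.22 / 289 = 0.0007612.
Q = Σ(K_i·b_i) · W · i = 5.272 × 396 × 0.0007612 = 1.589 m³/day.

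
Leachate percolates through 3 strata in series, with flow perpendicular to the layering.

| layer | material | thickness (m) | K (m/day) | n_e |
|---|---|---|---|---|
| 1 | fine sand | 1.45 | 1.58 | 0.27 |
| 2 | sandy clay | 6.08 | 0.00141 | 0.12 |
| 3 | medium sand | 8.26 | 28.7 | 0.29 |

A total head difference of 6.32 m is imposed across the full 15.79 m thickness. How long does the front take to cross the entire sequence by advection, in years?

6.57

With flow normal to the layers, continuity requires the same specific discharge q through every layer.
Σ(b_i/K_i) = 1.45/1.58 + 6.08/0.00141 + 8.26/28.7 = 4313 d.
q = Δh / Σ(b_i/K_i) = 6.32 / 4313 = 0.001465 m/day.
In each layer the seepage velocity is v_i = q/n_i, so the layer transit time is t_i = b_i·n_i / q:
  layer 1 (fine sand): t_1 = 1.45 × 0.27 / 0.001465 = 267.2 d
  layer 2 (sandy clay): t_2 = 6.08 × 0.12 / 0.001465 = 497.9 d
  layer 3 (medium sand): t_3 = 8.26 × 0.29 / 0.001465 = 1635 d
Total t = Σ t_i = 2400 days = 6.571 years.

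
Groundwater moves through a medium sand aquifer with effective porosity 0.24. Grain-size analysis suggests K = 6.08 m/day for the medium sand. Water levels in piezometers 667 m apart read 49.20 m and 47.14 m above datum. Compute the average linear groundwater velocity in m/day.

0.0782

Hydraulic gradient i = (49.20 − 47.14) / 667 = 2.06 / 667 = 0.003088.
Darcy flux q = K · i = 6.080 × 0.003088 = 0.01878 m/day.
Seepage velocity v = q / n_e = 0.01878 / 0.24 = 0.07824 m/day.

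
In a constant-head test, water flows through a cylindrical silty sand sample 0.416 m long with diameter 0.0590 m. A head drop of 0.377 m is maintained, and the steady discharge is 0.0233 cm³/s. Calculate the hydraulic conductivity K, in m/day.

Cross-sectional area A = π·(d/2)² = π × (0.0590/2)² = 0.002734 m².
Convert discharge: 0.0233 cm³/s = 2.330e-08 m³/s.
Darcy's law rearranged: K = Q·L / (A·Δh) = 2.330e-08 × 0.416 / (0.002734 × 0.377) = 9.404e-06 m/s = 0.8125 m/day.

0.813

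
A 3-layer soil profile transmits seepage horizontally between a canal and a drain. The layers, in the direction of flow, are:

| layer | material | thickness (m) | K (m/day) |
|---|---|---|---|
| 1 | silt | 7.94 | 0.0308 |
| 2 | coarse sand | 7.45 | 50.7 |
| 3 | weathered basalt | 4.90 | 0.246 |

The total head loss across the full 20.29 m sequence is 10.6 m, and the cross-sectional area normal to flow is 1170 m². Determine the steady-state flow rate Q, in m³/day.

44.6

Flow is perpendicular to layering, so the layers act in series and the equivalent K is the thickness-weighted harmonic mean.
Total thickness L = 7.94 + 7.45 + 4.90 = 20.29 m.
Σ(b_i/K_i) = 7.94/0.0308 + 7.45/50.7 + 4.90/0.246 = 277.9 d.
K_eq = L / Σ(b_i/K_i) = 20.29 / 277.9 = 0.07302 m/day.
Q = K_eq · A · (Δh/L) = 0.07302 × 1170 × (10.6/20.29) = 44.63 m³/day.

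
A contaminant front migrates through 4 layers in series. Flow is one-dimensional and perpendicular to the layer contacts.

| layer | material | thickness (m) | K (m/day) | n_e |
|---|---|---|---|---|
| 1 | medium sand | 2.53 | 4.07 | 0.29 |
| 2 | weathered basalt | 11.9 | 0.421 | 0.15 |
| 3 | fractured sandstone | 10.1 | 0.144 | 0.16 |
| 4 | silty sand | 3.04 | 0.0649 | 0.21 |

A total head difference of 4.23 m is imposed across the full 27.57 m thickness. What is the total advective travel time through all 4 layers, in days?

165

With flow normal to the layers, continuity requires the same specific discharge q through every layer.
Σ(b_i/K_i) = 2.53/4.07 + 11.9/0.421 + 10.1/0.144 + 3.04/0.0649 = 145.9 d.
q = Δh / Σ(b_i/K_i) = 4.23 / 145.9 = 0.02900 m/day.
In each layer the seepage velocity is v_i = q/n_i, so the layer transit time is t_i = b_i·n_i / q:
  layer 1 (medium sand): t_1 = 2.53 × 0.29 / 0.02900 = 25.30 d
  layer 2 (weathered basalt): t_2 = 11.9 × 0.15 / 0.02900 = 61.55 d
  layer 3 (fractured sandstone): t_3 = 10.1 × 0.16 / 0.02900 = 55.73 d
  layer 4 (silty sand): t_4 = 3.04 × 0.21 / 0.02900 = 22.01 d
Total t = Σ t_i = 164.6 days.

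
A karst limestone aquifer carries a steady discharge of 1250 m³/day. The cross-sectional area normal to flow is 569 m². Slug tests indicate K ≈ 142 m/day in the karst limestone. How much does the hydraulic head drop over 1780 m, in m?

From Q = K·A·i, i = Q / (K·A) = 1250 / (142.0 × 569.0) = 0.01547.
Head loss Δh = i · L = 0.01547 × 1780 = 27.54 m.

27.5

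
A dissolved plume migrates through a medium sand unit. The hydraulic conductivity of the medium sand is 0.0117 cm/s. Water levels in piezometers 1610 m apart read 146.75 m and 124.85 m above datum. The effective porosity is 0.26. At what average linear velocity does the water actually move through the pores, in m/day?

Convert K: 0.0117 cm/s × 864 = 10.11 m/day.
Hydraulic gradient i = (146.75 − 124.85) / 1610 = 21.9 / 1610 = 0.01360.
Darcy flux q = K · i = 10.11 × 0.01360 = 0.1375 m/day.
Seepage velocity v = q / n_e = 0.1375 / 0.26 = 0.5289 m/day.

0.529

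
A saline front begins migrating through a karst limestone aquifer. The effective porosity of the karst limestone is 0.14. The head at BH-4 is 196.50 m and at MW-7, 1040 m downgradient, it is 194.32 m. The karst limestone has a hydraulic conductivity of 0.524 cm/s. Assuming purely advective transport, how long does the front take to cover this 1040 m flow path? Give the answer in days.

Convert K: 0.524 cm/s × 864 = 452.7 m/day.
Hydraulic gradient i = (196.50 − 194.32) / 1040 = 2.18 / 1040 = 0.002096.
Darcy flux q = K · i = 452.7 × 0.002096 = 0.9490 m/day.
Seepage velocity v = q / n_e = 0.9490 / 0.14 = 6.779 m/day.
Travel time t = L / v = 1040 / 6.779 = 153.4 days.

153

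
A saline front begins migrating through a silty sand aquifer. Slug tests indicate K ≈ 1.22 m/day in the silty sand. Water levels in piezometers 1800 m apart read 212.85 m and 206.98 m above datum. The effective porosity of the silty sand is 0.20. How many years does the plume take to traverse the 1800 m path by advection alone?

Hydraulic gradient i = (212.85 − 206.98) / 1800 = 5.87 / 1800 = 0.003261.
Darcy flux q = K · i = 1.220 × 0.003261 = 0.003979 m/day.
Seepage velocity v = q / n_e = 0.003979 / 0.20 = 0.01989 m/day.
Travel time t = L / v = 1800 / 0.01989 = 90485 days = 247.7 years.

248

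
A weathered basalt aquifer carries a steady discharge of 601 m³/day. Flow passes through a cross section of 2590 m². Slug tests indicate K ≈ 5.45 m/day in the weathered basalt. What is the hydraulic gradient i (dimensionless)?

0.0426

From Q = K·A·i, i = Q / (K·A) = 601 / (5.450 × 2590) = 0.04258.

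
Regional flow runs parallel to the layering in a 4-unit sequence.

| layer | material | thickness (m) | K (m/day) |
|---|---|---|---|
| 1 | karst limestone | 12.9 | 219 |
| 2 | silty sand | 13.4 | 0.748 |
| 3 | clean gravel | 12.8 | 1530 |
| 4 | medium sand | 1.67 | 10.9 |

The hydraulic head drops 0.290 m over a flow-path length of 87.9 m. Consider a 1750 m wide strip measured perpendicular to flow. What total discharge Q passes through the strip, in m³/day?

Flow is parallel to layering, so each bed carries its own Darcy discharge and the transmissivities add.
Σ(K_i·b_i) = 219×12.9 + 0.748×13.4 + 1530×12.8 + 10.9×1.67 = 22437 m²/day.
Hydraulic gradient i = Δh / L = 0.290 / 87.9 = 0.003299.
Q = Σ(K_i·b_i) · W · i = 22437 × 1750 × 0.003299 = 1.295e+05 m³/day.

130000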